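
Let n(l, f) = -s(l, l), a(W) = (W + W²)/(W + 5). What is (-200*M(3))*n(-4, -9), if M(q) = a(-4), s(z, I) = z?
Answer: -9600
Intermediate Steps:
a(W) = (W + W²)/(5 + W)
n(l, f) = -l
M(q) = 12 (M(q) = -4*(1 - 4)/(5 - 4) = -4*(-3)/1 = -4*1*(-3) = 12)
(-200*M(3))*n(-4, -9) = (-200*12)*(-1*(-4)) = -2400*4 = -9600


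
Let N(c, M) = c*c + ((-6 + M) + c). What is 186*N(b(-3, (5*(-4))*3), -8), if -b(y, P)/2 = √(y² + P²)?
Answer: 2682492 - 1116*√401 ≈ 2.6601e+6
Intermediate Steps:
b(y, P) = -2*√(P² + y²) (b(y, P) = -2*√(y² + P²) = -2*√(P² + y²))
N(c, M) = -6 + M + c + c² (N(c, M) = c² + (-6 + M + c) = -6 + M + c + c²)
186*N(b(-3, (5*(-4))*3), -8) = 186*(-6 - 8 - 2*√(((5*(-4))*3)² + (-3)²) + (-2*√(((5*(-4))*3)² + (-3)²))²) = 186*(-6 - 8 - 2*√((-20*3)² + 9) + (-2*√((-20*3)² + 9))²) = 186*(-6 - 8 - 2*√((-60)² + 9) + (-2*√((-60)² + 9))²) = 186*(-6 - 8 - 2*√(3600 + 9) + (-2*√(3600 + 9))²) = 186*(-6 - 8 - 6*√401 + (-6*√401)²) = 186*(-6 - 8 - 6*√401 + 14436) = 186*(14422 - 6*√401) = 2682492 - 1116*√401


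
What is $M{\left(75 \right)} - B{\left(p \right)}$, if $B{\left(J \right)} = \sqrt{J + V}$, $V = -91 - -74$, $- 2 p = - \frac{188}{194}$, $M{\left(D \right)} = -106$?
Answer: $-106 - \frac{3 i \sqrt{17266}}{97} \approx -106.0 - 4.0639 i$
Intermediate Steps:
$p = \frac{47}{97}$ ($p = - \frac{\left(-188\right) \frac{1}{194}}{2} = \left(- \frac{1}{2}\right) \left(- \frac{94}{97}\right) = \frac{47}{97} \approx 0.48454$)
$V = -17$ ($V = -91 + 74 = -17$)
$B{\left(J \right)} = \sqrt{-17 + J}$ ($B{\left(J \right)} = \sqrt{J - 17} = \sqrt{-17 + J}$)
$M{\left(75 \right)} - B{\left(p \right)} = -106 - \sqrt{-17 + \frac{47}{97}} = -106 - \sqrt{- \frac{1602}{97}} = -106 - \frac{3 i \sqrt{17266}}{97}$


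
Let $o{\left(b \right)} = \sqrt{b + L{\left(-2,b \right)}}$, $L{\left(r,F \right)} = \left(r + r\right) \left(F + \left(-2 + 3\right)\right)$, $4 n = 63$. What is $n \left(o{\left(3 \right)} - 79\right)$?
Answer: $- \frac{4977}{4} + \frac{63 i \sqrt{13}}{4} \approx -1244.3 + 56.787 i$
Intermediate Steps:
$n = \frac{63}{4}$ ($n = \frac{1}{4} \cdot 63 = \frac{63}{4} \approx 15.75$)
$L{\left(r,F \right)} = 2 r \left(1 + F\right)$ ($L{\left(r,F \right)} = 2 r \left(F + 1\right) = 2 r \left(1 + F\right)$)
$o{\left(b \right)} = \sqrt{-4 - 3 b}$ ($o{\left(b \right)} = \sqrt{b + 2 \left(-2\right) \left(1 + b\right)} = \sqrt{b - \left(4 + 4 b\right)} = \sqrt{-4 - 3 b}$)
$n \left(o{\left(3 \right)} - 79\right) = \frac{63 \left(\sqrt{-4 - 9} - 79\right)}{4} = \frac{63 \left(\sqrt{-13} - 79\right)}{4} = \frac{63 \left(i \sqrt{13} - 79\right)}{4} = \frac{63 \left(-79 + i \sqrt{13}\right)}{4} = - \frac{4977}{4} + \frac{63 i \sqrt{13}}{4}$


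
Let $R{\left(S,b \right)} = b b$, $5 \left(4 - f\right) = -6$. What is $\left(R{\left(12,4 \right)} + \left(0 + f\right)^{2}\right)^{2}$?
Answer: $\frac{1157776}{625} \approx 1852.4$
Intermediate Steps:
$f = \frac{26}{5}$ ($f = 4 - - \frac{6}{5} = 4 + \frac{6}{5} = \frac{26}{5} \approx 5.2$)
$R{\left(S,b \right)} = b^{2}$
$\left(R{\left(12,4 \right)} + \left(0 + f\right)^{2}\right)^{2} = \left(4^{2} + \left(0 + \frac{26}{5}\right)^{2}\right)^{2} = \left(16 + \left(\frac{26}{5}\right)^{2}\right)^{2} = \left(16 + \frac{676}{25}\right)^{2} = \left(\frac{1076}{25}\right)^{2} = \frac{1157776}{625}$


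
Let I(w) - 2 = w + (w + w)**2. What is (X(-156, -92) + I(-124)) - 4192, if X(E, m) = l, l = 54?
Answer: 57244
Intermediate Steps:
X(E, m) = 54
I(w) = 2 + w + 4*w**2 (I(w) = 2 + (w + (w + w)**2) = 2 + (w + (2*w)**2) = 2 + (w + 4*w**2) = 2 + w + 4*w**2)
(X(-156, -92) + I(-124)) - 4192 = (54 + (2 - 124 + 4*(-124)**2)) - 4192 = (54 + (2 - 124 + 4*15376)) - 4192 = (54 + (2 - 124 + 61504)) - 4192 = (54 + 61382) - 4192 = 61436 - 4192 = 57244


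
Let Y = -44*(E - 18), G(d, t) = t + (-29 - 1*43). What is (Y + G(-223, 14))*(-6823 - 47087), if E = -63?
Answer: -189008460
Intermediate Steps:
G(d, t) = -72 + t (G(d, t) = t + (-29 - 43) = t - 72 = -72 + t)
Y = 3564 (Y = -44*(-63 - 18) = -44*(-81) = 3564)
(Y + G(-223, 14))*(-6823 - 47087) = (3564 + (-72 + 14))*(-6823 - 47087) = (3564 - 58)*(-53910) = 3506*(-53910) = -189008460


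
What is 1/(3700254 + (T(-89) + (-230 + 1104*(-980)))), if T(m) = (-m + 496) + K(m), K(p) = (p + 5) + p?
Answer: 1/2618516 ≈ 3.8190e-7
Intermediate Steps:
K(p) = 5 + 2*p (K(p) = (5 + p) + p = 5 + 2*p)
T(m) = 501 + m (T(m) = (-m + 496) + (5 + 2*m) = (496 - m) + (5 + 2*m) = 501 + m)
1/(3700254 + (T(-89) + (-230 + 1104*(-980)))) = 1/(3700254 + ((501 - 89) + (-230 + 1104*(-980)))) = 1/(3700254 + (412 + (-230 - 1081920))) = 1/(3700254 + (412 - 1082150)) = 1/(3700254 - 1081738) = 1/2618516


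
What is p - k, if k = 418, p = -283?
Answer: -701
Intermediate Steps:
p - k = -283 - 1*418 = -283 - 418 = -701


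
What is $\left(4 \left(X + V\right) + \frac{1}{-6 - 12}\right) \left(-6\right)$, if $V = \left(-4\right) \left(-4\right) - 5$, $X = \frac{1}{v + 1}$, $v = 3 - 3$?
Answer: $- \frac{863}{3} \approx -287.67$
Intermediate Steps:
$v = 0$
$X = 1$ ($X = \frac{1}{0 + 1} = 1^{-1} = 1$)
$V = 11$ ($V = 16 - 5 = 11$)
$\left(4 \left(X + V\right) + \frac{1}{-6 - 12}\right) \left(-6\right) = \left(4 \left(1 + 11\right) + \frac{1}{-6 - 12}\right) \left(-6\right) = \left(4 \cdot 12 + \frac{1}{-18}\right) \left(-6\right) = \left(48 - \frac{1}{18}\right) \left(-6\right) = \frac{863}{18} \left(-6\right) = - \frac{863}{3}$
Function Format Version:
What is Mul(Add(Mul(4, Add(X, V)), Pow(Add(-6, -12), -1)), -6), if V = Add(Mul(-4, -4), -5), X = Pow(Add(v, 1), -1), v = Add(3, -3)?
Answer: Rational(-863, 3) ≈ -287.67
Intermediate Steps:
v = 0
X = 1 (X = Pow(Add(0, 1), -1) = Pow(1, -1) = 1)
V = 11 (V = Add(16, -5) = 11)
Mul(Add(Mul(4, Add(X, V)), Pow(Add(-6, -12), -1)), -6) = Mul(Add(Mul(4, Add(1, 11)), Pow(Add(-6, -12), -1)), -6) = Mul(Add(Mul(4, 12), Pow(-18, -1)), -6) = Mul(Add(48, Rational(-1, 18)), -6) = Mul(Rational(863, 18), -6) = Rational(-863, 3)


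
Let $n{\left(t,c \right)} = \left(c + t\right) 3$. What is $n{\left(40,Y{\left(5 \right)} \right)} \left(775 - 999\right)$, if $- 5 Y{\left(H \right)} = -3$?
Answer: $- \frac{136416}{5} \approx -27283.0$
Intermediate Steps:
$Y{\left(H \right)} = \frac{3}{5}$ ($Y{\left(H \right)} = \left(- \frac{1}{5}\right) \left(-3\right) = \frac{3}{5}$)
$n{\left(t,c \right)} = 3 c + 3 t$
$n{\left(40,Y{\left(5 \right)} \right)} \left(775 - 999\right) = \left(3 \cdot \frac{3}{5} + 3 \cdot 40\right) \left(775 - 999\right) = \left(\frac{9}{5} + 120\right) \left(-224\right) = \frac{609}{5} \left(-224\right) = - \frac{136416}{5}$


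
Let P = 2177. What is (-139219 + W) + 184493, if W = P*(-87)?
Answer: -144125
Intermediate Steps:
W = -189399 (W = 2177*(-87) = -189399)
(-139219 + W) + 184493 = (-139219 - 189399) + 184493 = -328618 + 184493 = -144125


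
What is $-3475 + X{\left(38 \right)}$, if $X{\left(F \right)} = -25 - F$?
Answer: $-3538$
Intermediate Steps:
$-3475 + X{\left(38 \right)} = -3475 - 63 = -3538$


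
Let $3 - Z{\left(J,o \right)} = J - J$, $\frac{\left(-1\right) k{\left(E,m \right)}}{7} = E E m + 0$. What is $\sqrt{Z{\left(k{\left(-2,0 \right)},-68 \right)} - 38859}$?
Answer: $2 i \sqrt{9714} \approx 197.12 i$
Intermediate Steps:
$k{\left(E,m \right)} = - 7 m E^{2}$ ($k{\left(E,m \right)} = - 7 \left(E E m + 0\right) = - 7 \left(E^{2} m + 0\right) = - 7 \left(m E^{2} + 0\right) = - 7 m E^{2}$)
$Z{\left(J,o \right)} = 3$ ($Z{\left(J,o \right)} = 3 - \left(J - J\right) = 3 - 0 = 3 + 0 = 3$)
$\sqrt{Z{\left(k{\left(-2,0 \right)},-68 \right)} - 38859} = \sqrt{3 - 38859} = \sqrt{-38856} = 2 i \sqrt{9714}$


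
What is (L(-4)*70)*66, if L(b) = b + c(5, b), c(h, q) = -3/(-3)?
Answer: -13860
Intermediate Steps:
c(h, q) = 1 (c(h, q) = -3*(-⅓) = 1)
L(b) = 1 + b (L(b) = b + 1 = 1 + b)
(L(-4)*70)*66 = ((1 - 4)*70)*66 = -3*70*66 = -210*66 = -13860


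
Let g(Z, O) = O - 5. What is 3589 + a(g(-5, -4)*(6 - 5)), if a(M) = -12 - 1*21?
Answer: 3556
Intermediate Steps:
g(Z, O) = -5 + O
a(M) = -33 (a(M) = -12 - 21 = -33)
3589 + a(g(-5, -4)*(6 - 5)) = 3589 - 33 = 3556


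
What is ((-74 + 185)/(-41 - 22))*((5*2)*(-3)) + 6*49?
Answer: 2428/7 ≈ 346.86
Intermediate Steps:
((-74 + 185)/(-41 - 22))*((5*2)*(-3)) + 6*49 = (111/(-63))*(10*(-3)) + 294 = (111*(-1/63))*(-30) + 294 = -37/21*(-30) + 294 = 370/7 + 294 = 2428/7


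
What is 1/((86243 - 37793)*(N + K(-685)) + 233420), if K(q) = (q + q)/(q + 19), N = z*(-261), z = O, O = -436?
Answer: 111/612026170570 ≈ 1.8136e-10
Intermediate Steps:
z = -436
N = 113796 (N = -436*(-261) = 113796)
K(q) = 2*q/(19 + q) (K(q) = (2*q)/(19 + q) = 2*q/(19 + q))
1/((86243 - 37793)*(N + K(-685)) + 233420) = 1/((86243 - 37793)*(113796 + 2*(-685)/(19 - 685)) + 233420) = 1/(48450*(113796 + 2*(-685)/(-666)) + 233420) = 1/(48450*(113796 + 2*(-685)*(-1/666)) + 233420) = 1/(48450*(113796 + 685/333) + 233420) = 1/(48450*(37894753/333) + 233420) = 1/(612000260950/111 + 233420) = 1/(612026170570/111) = 111/612026170570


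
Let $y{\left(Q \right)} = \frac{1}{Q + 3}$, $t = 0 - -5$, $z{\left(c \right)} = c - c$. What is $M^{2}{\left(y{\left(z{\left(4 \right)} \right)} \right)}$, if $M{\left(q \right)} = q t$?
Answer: $\frac{25}{9} \approx 2.7778$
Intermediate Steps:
$z{\left(c \right)} = 0$
$t = 5$ ($t = 0 + 5 = 5$)
$y{\left(Q \right)} = \frac{1}{3 + Q}$
$M{\left(q \right)} = 5 q$ ($M{\left(q \right)} = q 5 = 5 q$)
$M^{2}{\left(y{\left(z{\left(4 \right)} \right)} \right)} = \left(\frac{5}{3 + 0}\right)^{2} = \left(\frac{5}{3}\right)^{2} = \frac{25}{9}$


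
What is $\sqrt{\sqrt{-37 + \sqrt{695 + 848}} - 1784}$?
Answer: $\sqrt{-1784 + \sqrt{-37 + \sqrt{1543}}} \approx 42.22 i$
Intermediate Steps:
$\sqrt{\sqrt{-37 + \sqrt{695 + 848}} - 1784} = \sqrt{\sqrt{-37 + \sqrt{1543}} - 1784} = \sqrt{-1784 + \sqrt{-37 + \sqrt{1543}}}$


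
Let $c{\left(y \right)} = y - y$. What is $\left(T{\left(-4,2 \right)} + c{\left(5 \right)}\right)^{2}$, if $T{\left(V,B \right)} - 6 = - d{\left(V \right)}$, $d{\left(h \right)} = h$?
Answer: $100$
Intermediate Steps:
$c{\left(y \right)} = 0$
$T{\left(V,B \right)} = 6 - V$
$\left(T{\left(-4,2 \right)} + c{\left(5 \right)}\right)^{2} = \left(\left(6 - -4\right) + 0\right)^{2} = \left(\left(6 + 4\right) + 0\right)^{2} = \left(10 + 0\right)^{2} = 10^{2} = 100$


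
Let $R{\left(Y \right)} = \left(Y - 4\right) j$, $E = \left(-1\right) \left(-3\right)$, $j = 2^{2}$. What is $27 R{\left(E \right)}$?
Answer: $-108$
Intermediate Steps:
$j = 4$
$E = 3$
$R{\left(Y \right)} = -16 + 4 Y$ ($R{\left(Y \right)} = \left(Y - 4\right) 4 = \left(-4 + Y\right) 4 = -16 + 4 Y$)
$27 R{\left(E \right)} = 27 \left(-16 + 4 \cdot 3\right) = 27 \left(-16 + 12\right) = 27 \left(-4\right) = -108$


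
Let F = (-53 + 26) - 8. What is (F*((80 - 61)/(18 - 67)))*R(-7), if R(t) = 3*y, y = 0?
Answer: 0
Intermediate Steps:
R(t) = 0 (R(t) = 3*0 = 0)
F = -35 (F = -27 - 8 = -35)
(F*((80 - 61)/(18 - 67)))*R(-7) = -35*(80 - 61)/(18 - 67)*0 = -665/(-49)*0 = -665*(-1)/49*0 = -35*(-19/49)*0 = (95/7)*0 = 0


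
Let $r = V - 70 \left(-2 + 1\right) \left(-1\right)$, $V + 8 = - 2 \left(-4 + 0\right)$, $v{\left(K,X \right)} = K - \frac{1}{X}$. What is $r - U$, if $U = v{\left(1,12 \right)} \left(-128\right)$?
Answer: $\frac{142}{3} \approx 47.333$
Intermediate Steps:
$U = - \frac{352}{3}$ ($U = \left(1 - \frac{1}{12}\right) \left(-128\right) = \frac{11}{12} \left(-128\right) = - \frac{352}{3} \approx -117.33$)
$V = 0$ ($V = -8 - 2 \left(-4 + 0\right) = -8 - -8 = -8 + 8 = 0$)
$r = -70$ ($r = 0 - 70 \left(-2 + 1\right) \left(-1\right) = 0 - 70 \left(\left(-1\right) \left(-1\right)\right) = 0 - 70 = -70$)
$r - U = -70 - - \frac{352}{3} = -70 + \frac{352}{3} = \frac{142}{3}$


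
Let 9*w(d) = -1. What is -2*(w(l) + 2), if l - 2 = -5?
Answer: -34/9 ≈ -3.7778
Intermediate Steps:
l = -3 (l = 2 - 5 = -3)
w(d) = -1/9 (w(d) = (1/9)*(-1) = -1/9)
-2*(w(l) + 2) = -2*(-1/9 + 2) = -2*17/9 = -34/9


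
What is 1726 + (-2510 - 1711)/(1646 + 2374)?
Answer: 34499/20 ≈ 1724.9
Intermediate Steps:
1726 + (-2510 - 1711)/(1646 + 2374) = 1726 - 4221/4020 = 1726 - 4221*1/4020 = 1726 - 21/20 = 34499/20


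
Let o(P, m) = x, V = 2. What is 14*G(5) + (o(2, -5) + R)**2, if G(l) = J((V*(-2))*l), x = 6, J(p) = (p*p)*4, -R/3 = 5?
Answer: 22481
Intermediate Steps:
R = -15 (R = -3*5 = -15)
J(p) = 4*p**2 (J(p) = p**2*4 = 4*p**2)
o(P, m) = 6
G(l) = 64*l**2 (G(l) = 4*((2*(-2))*l)**2 = 4*(-4*l)**2 = 4*(16*l**2) = 64*l**2)
14*G(5) + (o(2, -5) + R)**2 = 14*(64*5**2) + (6 - 15)**2 = 14*(64*25) + (-9)**2 = 14*1600 + 81 = 22400 + 81 = 22481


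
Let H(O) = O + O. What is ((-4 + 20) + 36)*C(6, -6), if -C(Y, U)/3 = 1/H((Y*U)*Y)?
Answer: 13/36 ≈ 0.36111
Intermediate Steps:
H(O) = 2*O
C(Y, U) = -3/(2*U*Y²) (C(Y, U) = -3*1/(2*U*Y²) = -3/(2*U*Y²))
((-4 + 20) + 36)*C(6, -6) = ((-4 + 20) + 36)*(-3/2/(-6*6²)) = (16 + 36)*(-3/2*(-⅙)*1/36) = 52*(1/144) = 13/36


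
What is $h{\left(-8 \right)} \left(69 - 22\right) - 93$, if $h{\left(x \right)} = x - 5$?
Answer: $-704$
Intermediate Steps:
$h{\left(x \right)} = -5 + x$
$h{\left(-8 \right)} \left(69 - 22\right) - 93 = \left(-5 - 8\right) \left(69 - 22\right) - 93 = \left(-13\right) 47 - 93 = -611 - 93 = -704$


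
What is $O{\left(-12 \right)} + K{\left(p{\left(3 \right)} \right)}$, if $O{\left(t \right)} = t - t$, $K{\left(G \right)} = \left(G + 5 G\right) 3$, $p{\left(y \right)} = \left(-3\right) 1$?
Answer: $-54$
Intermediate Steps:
$p{\left(y \right)} = -3$
$K{\left(G \right)} = 18 G$ ($K{\left(G \right)} = 6 G 3 = 18 G$)
$O{\left(t \right)} = 0$
$O{\left(-12 \right)} + K{\left(p{\left(3 \right)} \right)} = 0 + 18 \left(-3\right) = 0 - 54 = -54$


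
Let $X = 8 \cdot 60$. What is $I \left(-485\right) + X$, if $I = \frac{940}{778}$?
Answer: $- \frac{41230}{389} \approx -105.99$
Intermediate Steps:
$X = 480$
$I = \frac{470}{389}$ ($I = 940 \cdot \frac{1}{778} = \frac{470}{389} \approx 1.2082$)
$I \left(-485\right) + X = \frac{470}{389} \left(-485\right) + 480 = - \frac{227950}{389} + 480 = - \frac{41230}{389}$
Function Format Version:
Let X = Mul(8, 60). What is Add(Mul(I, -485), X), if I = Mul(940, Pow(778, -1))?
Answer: Rational(-41230, 389) ≈ -105.99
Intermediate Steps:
X = 480
I = Rational(470, 389) (I = Mul(940, Rational(1, 778)) = Rational(470, 389) ≈ 1.2082)
Add(Mul(I, -485), X) = Add(Mul(Rational(470, 389), -485), 480) = Add(Rational(-227950, 389), 480) = Rational(-41230, 389)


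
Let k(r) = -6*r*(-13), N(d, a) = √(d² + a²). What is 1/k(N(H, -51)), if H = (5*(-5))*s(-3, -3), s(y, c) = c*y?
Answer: √5914/1383876 ≈ 5.5570e-5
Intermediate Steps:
H = -225 (H = (5*(-5))*(-3*(-3)) = -25*9 = -225)
N(d, a) = √(a² + d²)
k(r) = 78*r
1/k(N(H, -51)) = 1/(78*√((-51)² + (-225)²)) = 1/(78*√(2601 + 50625)) = 1/(78*√53226) = 1/(78*(3*√5914)) = 1/(234*√5914) = √5914/1383876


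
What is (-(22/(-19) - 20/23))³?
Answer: 695506456/83453453 ≈ 8.3341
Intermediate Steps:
(-(22/(-19) - 20/23))³ = (-(22*(-1/19) - 20*1/23))³ = (-(-22/19 - 20/23))³ = (-1*(-886/437))³ = (886/437)³ = 695506456/83453453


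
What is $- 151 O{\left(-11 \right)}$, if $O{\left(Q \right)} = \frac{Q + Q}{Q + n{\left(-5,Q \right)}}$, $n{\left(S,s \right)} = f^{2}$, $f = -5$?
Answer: $\frac{1661}{7} \approx 237.29$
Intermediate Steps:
$n{\left(S,s \right)} = 25$ ($n{\left(S,s \right)} = \left(-5\right)^{2} = 25$)
$O{\left(Q \right)} = \frac{2 Q}{25 + Q}$ ($O{\left(Q \right)} = \frac{Q + Q}{Q + 25} = \frac{2 Q}{25 + Q}$)
$- 151 O{\left(-11 \right)} = - 151 \cdot 2 \left(-11\right) \frac{1}{25 - 11} = - 151 \cdot 2 \left(-11\right) \frac{1}{14} = \left(-151\right) \left(- \frac{11}{7}\right) = \frac{1661}{7}$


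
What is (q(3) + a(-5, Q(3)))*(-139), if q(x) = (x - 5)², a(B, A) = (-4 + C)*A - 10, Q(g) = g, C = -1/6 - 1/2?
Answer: 2780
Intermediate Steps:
C = -⅔ (C = -1*⅙ - 1*½ = -⅙ - ½ = -⅔ ≈ -0.66667)
a(B, A) = -10 - 14*A/3 (a(B, A) = (-4 - ⅔)*A - 10 = -14*A/3 - 10 = -10 - 14*A/3)
q(x) = (-5 + x)²
(q(3) + a(-5, Q(3)))*(-139) = ((-5 + 3)² + (-10 - 14/3*3))*(-139) = ((-2)² + (-10 - 14))*(-139) = (4 - 24)*(-139) = -20*(-139) = 2780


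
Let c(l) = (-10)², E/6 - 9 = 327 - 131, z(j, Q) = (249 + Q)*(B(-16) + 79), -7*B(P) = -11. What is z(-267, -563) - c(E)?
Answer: -177796/7 ≈ -25399.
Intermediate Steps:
B(P) = 11/7 (B(P) = -⅐*(-11) = 11/7)
z(j, Q) = 140436/7 + 564*Q/7 (z(j, Q) = (249 + Q)*(11/7 + 79) = (249 + Q)*(564/7) = 140436/7 + 564*Q/7)
E = 1230 (E = 54 + 6*(327 - 131) = 54 + 6*196 = 54 + 1176 = 1230)
c(l) = 100
z(-267, -563) - c(E) = (140436/7 + (564/7)*(-563)) - 1*100 = (140436/7 - 317532/7) - 100 = -177096/7 - 100 = -177796/7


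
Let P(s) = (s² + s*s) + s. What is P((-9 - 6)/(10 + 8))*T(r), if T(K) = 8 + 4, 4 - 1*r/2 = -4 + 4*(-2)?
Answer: 20/3 ≈ 6.6667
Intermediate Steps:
r = 32 (r = 8 - 2*(-4 + 4*(-2)) = 8 - 2*(-4 - 8) = 8 - 2*(-12) = 8 + 24 = 32)
T(K) = 12
P(s) = s + 2*s² (P(s) = (s² + s²) + s = 2*s² + s = s + 2*s²)
P((-9 - 6)/(10 + 8))*T(r) = (((-9 - 6)/(10 + 8))*(1 + 2*((-9 - 6)/(10 + 8))))*12 = ((-15/18)*(1 + 2*(-15/18)))*12 = ((-15*1/18)*(1 + 2*(-15*1/18)))*12 = -5*(1 + 2*(-⅚))/6*12 = -5*(1 - 5/3)/6*12 = -⅚*(-⅔)*12 = (5/9)*12 = 20/3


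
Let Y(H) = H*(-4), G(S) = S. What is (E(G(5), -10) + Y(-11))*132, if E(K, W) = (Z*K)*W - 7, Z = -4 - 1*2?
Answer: 44484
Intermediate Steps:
Y(H) = -4*H
Z = -6 (Z = -4 - 2 = -6)
E(K, W) = -7 - 6*K*W (E(K, W) = (-6*K)*W - 7 = -6*K*W - 7 = -7 - 6*K*W)
(E(G(5), -10) + Y(-11))*132 = ((-7 - 6*5*(-10)) - 4*(-11))*132 = ((-7 + 300) + 44)*132 = (293 + 44)*132 = 337*132 = 44484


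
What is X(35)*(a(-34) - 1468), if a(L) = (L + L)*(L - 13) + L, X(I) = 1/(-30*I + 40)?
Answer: -847/505 ≈ -1.6772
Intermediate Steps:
X(I) = 1/(40 - 30*I)
a(L) = L + 2*L*(-13 + L) (a(L) = (2*L)*(-13 + L) + L = 2*L*(-13 + L) + L = L + 2*L*(-13 + L))
X(35)*(a(-34) - 1468) = (-1/(-40 + 30*35))*(-34*(-25 + 2*(-34)) - 1468) = (-1/(-40 + 1050))*(-34*(-25 - 68) - 1468) = (-1/1010)*(-34*(-93) - 1468) = (-1*1/1010)*(3162 - 1468) = -1/1010*1694 = -847/505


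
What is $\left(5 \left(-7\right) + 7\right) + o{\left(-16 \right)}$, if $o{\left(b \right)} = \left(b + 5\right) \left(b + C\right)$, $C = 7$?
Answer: $71$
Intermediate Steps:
$o{\left(b \right)} = \left(5 + b\right) \left(7 + b\right)$ ($o{\left(b \right)} = \left(b + 5\right) \left(b + 7\right) = \left(5 + b\right) \left(7 + b\right)$)
$\left(5 \left(-7\right) + 7\right) + o{\left(-16 \right)} = \left(5 \left(-7\right) + 7\right) + \left(35 + \left(-16\right)^{2} + 12 \left(-16\right)\right) = \left(-35 + 7\right) + \left(35 + 256 - 192\right) = -28 + 99 = 71$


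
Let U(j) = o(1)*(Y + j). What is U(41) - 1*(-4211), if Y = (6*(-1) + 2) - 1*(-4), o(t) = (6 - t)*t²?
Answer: 4416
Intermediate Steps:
o(t) = t²*(6 - t)
Y = 0 (Y = (-6 + 2) + 4 = -4 + 4 = 0)
U(j) = 5*j (U(j) = (1²*(6 - 1*1))*(0 + j) = (1*(6 - 1))*j = (1*5)*j = 5*j)
U(41) - 1*(-4211) = 5*41 - 1*(-4211) = 205 + 4211 = 4416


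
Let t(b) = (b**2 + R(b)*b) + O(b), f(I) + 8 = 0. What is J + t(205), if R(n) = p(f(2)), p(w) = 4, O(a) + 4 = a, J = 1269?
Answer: 44315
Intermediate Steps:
O(a) = -4 + a
f(I) = -8 (f(I) = -8 + 0 = -8)
R(n) = 4
t(b) = -4 + b**2 + 5*b (t(b) = (b**2 + 4*b) + (-4 + b) = -4 + b**2 + 5*b)
J + t(205) = 1269 + (-4 + 205**2 + 5*205) = 1269 + (-4 + 42025 + 1025) = 1269 + 43046 = 44315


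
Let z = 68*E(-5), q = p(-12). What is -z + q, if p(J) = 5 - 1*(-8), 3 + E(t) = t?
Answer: 557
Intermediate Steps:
E(t) = -3 + t
p(J) = 13 (p(J) = 5 + 8 = 13)
q = 13
z = -544 (z = 68*(-3 - 5) = 68*(-8) = -544)
-z + q = -1*(-544) + 13 = 544 + 13 = 557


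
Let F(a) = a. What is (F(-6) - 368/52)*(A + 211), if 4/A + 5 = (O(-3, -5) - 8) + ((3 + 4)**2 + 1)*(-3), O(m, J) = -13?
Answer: -789055/286 ≈ -2758.9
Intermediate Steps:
A = -1/44 (A = 4/(-5 + ((-13 - 8) + ((3 + 4)**2 + 1)*(-3))) = 4/(-5 + (-21 + (7**2 + 1)*(-3))) = 4/(-5 + (-21 + (49 + 1)*(-3))) = 4/(-5 + (-21 + 50*(-3))) = 4/(-5 + (-21 - 150)) = 4/(-5 - 171) = 4/(-176) = 4*(-1/176) = -1/44 ≈ -0.022727)
(F(-6) - 368/52)*(A + 211) = (-6 - 368/52)*(-1/44 + 211) = (-6 - 368*1/52)*(9283/44) = (-6 - 92/13)*(9283/44) = -170/13*9283/44 = -789055/286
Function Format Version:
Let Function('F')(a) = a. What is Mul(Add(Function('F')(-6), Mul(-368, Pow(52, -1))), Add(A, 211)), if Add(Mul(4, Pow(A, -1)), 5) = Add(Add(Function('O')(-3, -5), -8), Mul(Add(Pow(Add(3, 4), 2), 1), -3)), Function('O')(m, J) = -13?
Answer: Rational(-789055, 286) ≈ -2758.9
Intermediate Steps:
A = Rational(-1, 44) (A = Mul(4, Pow(Add(-5, Add(Add(-13, -8), Mul(Add(Pow(Add(3, 4), 2), 1), -3))), -1)) = Mul(4, Pow(Add(-5, Add(-21, Mul(Add(Pow(7, 2), 1), -3))), -1)) = Mul(4, Pow(Add(-5, Add(-21, Mul(Add(49, 1), -3))), -1)) = Mul(4, Pow(Add(-5, Add(-21, Mul(50, -3))), -1)) = Mul(4, Pow(Add(-5, Add(-21, -150)), -1)) = Mul(4, Pow(Add(-5, -171), -1)) = Mul(4, Pow(-176, -1)) = Mul(4, Rational(-1, 176)) = Rational(-1, 44) ≈ -0.022727)
Mul(Add(Function('F')(-6), Mul(-368, Pow(52, -1))), Add(A, 211)) = Mul(Add(-6, Mul(-368, Pow(52, -1))), Add(Rational(-1, 44), 211)) = Mul(Add(-6, Mul(-368, Rational(1, 52))), Rational(9283, 44)) = Mul(Add(-6, Rational(-92, 13)), Rational(9283, 44)) = Mul(Rational(-170, 13), Rational(9283, 44)) = Rational(-789055, 286)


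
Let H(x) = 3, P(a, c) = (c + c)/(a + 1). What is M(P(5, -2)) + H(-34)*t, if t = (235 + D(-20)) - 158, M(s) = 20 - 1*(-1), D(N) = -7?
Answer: 231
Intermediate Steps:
P(a, c) = 2*c/(1 + a) (P(a, c) = (2*c)/(1 + a) = 2*c/(1 + a))
M(s) = 21 (M(s) = 20 + 1 = 21)
t = 70 (t = (235 - 7) - 158 = 228 - 158 = 70)
M(P(5, -2)) + H(-34)*t = 21 + 3*70 = 21 + 210 = 231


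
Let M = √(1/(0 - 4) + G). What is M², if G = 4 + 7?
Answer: 43/4 ≈ 10.750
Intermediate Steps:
G = 11
M = √43/2 (M = √(1/(0 - 4) + 11) = √(1/(-4) + 11) = √(-¼ + 11) = √(43/4) = √43/2 ≈ 3.2787)
M² = (√43/2)² = 43/4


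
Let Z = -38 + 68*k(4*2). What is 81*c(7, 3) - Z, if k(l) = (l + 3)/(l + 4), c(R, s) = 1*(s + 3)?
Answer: 1385/3 ≈ 461.67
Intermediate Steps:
c(R, s) = 3 + s (c(R, s) = 1*(3 + s) = 3 + s)
k(l) = (3 + l)/(4 + l)
Z = 73/3 (Z = -38 + 68*((3 + 4*2)/(4 + 4*2)) = -38 + 68*((3 + 8)/(4 + 8)) = -38 + 68*(11/12) = -38 + 187/3 = 73/3 ≈ 24.333)
81*c(7, 3) - Z = 81*(3 + 3) - 1*73/3 = 81*6 - 73/3 = 486 - 73/3 = 1385/3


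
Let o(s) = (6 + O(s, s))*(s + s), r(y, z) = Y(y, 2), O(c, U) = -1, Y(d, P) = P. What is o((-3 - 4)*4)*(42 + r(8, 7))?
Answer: -12320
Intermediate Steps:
r(y, z) = 2
o(s) = 10*s (o(s) = (6 - 1)*(s + s) = 5*(2*s) = 10*s)
o((-3 - 4)*4)*(42 + r(8, 7)) = (10*((-3 - 4)*4))*(42 + 2) = (10*(-7*4))*44 = (10*(-28))*44 = -280*44 = -12320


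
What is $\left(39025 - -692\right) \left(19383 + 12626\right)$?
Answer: $1271301453$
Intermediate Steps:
$\left(39025 - -692\right) \left(19383 + 12626\right) = \left(39025 + \left(-441 + 1133\right)\right) 32009 = \left(39025 + 692\right) 32009 = 39717 \cdot 32009 = 1271301453$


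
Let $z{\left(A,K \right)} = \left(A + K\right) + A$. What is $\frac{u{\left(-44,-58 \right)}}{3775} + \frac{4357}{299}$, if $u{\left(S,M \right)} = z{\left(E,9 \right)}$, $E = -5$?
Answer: $\frac{16447376}{1128725} \approx 14.572$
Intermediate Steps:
$z{\left(A,K \right)} = K + 2 A$
$u{\left(S,M \right)} = -1$ ($u{\left(S,M \right)} = 9 + 2 \left(-5\right) = 9 - 10 = -1$)
$\frac{u{\left(-44,-58 \right)}}{3775} + \frac{4357}{299} = - \frac{1}{3775} + \frac{4357}{299} = \frac{16447376}{1128725}$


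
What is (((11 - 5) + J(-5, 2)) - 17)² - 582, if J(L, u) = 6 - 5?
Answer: -482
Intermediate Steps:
J(L, u) = 1
(((11 - 5) + J(-5, 2)) - 17)² - 582 = (((11 - 5) + 1) - 17)² - 582 = ((6 + 1) - 17)² - 582 = (7 - 17)² - 582 = (-10)² - 582 = 100 - 582 = -482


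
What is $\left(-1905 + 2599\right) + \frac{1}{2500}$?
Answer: $\frac{1735001}{2500} \approx 694.0$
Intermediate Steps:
$\left(-1905 + 2599\right) + \frac{1}{2500} = 694 + \frac{1}{2500} = \frac{1735001}{2500}$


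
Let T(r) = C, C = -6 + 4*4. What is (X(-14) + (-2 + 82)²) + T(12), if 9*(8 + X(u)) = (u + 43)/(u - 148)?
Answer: 9334087/1458 ≈ 6402.0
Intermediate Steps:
X(u) = -8 + (43 + u)/(9*(-148 + u)) (X(u) = -8 + ((u + 43)/(u - 148))/9 = -8 + ((43 + u)/(-148 + u))/9 = -8 + (43 + u)/(9*(-148 + u)))
C = 10 (C = -6 + 16 = 10)
T(r) = 10
(X(-14) + (-2 + 82)²) + T(12) = ((10699 - 71*(-14))/(9*(-148 - 14)) + (-2 + 82)²) + 10 = ((⅑)*(10699 + 994)/(-162) + 80²) + 10 = ((⅑)*(-1/162)*11693 + 6400) + 10 = (-11693/1458 + 6400) + 10 = 9319507/1458 + 10 = 9334087/1458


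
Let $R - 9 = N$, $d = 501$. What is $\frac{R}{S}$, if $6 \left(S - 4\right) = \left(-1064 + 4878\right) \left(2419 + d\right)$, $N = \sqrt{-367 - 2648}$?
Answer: $\frac{27}{5568452} + \frac{9 i \sqrt{335}}{5568452} \approx 4.8487 \cdot 10^{-6} + 2.9582 \cdot 10^{-5} i$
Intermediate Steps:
$N = 3 i \sqrt{335}$ ($N = \sqrt{-3015} = 3 i \sqrt{335} \approx 54.909 i$)
$R = 9 + 3 i \sqrt{335} \approx 9.0 + 54.909 i$
$S = \frac{5568452}{3}$ ($S = 4 + \frac{\left(-1064 + 4878\right) \left(2419 + 501\right)}{6} = 4 + \frac{3814 \cdot 2920}{6} = 4 + \frac{1}{6} \cdot 11136880 = 4 + \frac{5568440}{3} = \frac{5568452}{3} \approx 1.8562 \cdot 10^{6}$)
$\frac{R}{S} = \frac{9 + 3 i \sqrt{335}}{\frac{5568452}{3}} = \left(9 + 3 i \sqrt{335}\right) \frac{3}{5568452} = \frac{27}{5568452} + \frac{9 i \sqrt{335}}{5568452}$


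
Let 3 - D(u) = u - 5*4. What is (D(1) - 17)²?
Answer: 25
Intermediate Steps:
D(u) = 23 - u (D(u) = 3 - (u - 5*4) = 3 - (u - 20) = 3 - (-20 + u) = 3 + (20 - u) = 23 - u)
(D(1) - 17)² = ((23 - 1*1) - 17)² = ((23 - 1) - 17)² = (22 - 17)² = 5² = 25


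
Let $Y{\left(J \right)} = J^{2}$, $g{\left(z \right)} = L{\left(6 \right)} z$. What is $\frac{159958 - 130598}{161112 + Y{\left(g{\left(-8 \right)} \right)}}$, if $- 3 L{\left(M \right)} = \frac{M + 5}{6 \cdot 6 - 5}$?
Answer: $\frac{31741830}{174183179} \approx 0.18223$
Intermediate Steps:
$L{\left(M \right)} = - \frac{5}{93} - \frac{M}{93}$ ($L{\left(M \right)} = - \frac{\left(M + 5\right) \frac{1}{6 \cdot 6 - 5}}{3} = - \frac{\left(5 + M\right) \frac{1}{36 - 5}}{3} = - \frac{\left(5 + M\right) \frac{1}{31}}{3} = - \frac{\frac{5}{31} + \frac{M}{31}}{3} = - \frac{5}{93} - \frac{M}{93}$)
$g{\left(z \right)} = - \frac{11 z}{93}$ ($g{\left(z \right)} = \left(- \frac{5}{93} - \frac{2}{31}\right) z = - \frac{11 z}{93}$)
$\frac{159958 - 130598}{161112 + Y{\left(g{\left(-8 \right)} \right)}} = \frac{159958 - 130598}{161112 + \left(\left(- \frac{11}{93}\right) \left(-8\right)\right)^{2}} = \frac{29360}{161112 + \left(\frac{88}{93}\right)^{2}} = \frac{29360}{161112 + \frac{7744}{8649}} = \frac{29360}{\frac{1393465432}{8649}} = 29360 \cdot \frac{8649}{1393465432} = \frac{31741830}{174183179}$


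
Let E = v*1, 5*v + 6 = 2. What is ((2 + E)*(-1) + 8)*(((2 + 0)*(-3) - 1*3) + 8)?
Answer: -34/5 ≈ -6.8000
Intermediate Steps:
v = -4/5 (v = -6/5 + (1/5)*2 = -6/5 + 2/5 = -4/5 ≈ -0.80000)
E = -4/5 (E = -4/5*1 = -4/5 ≈ -0.80000)
((2 + E)*(-1) + 8)*(((2 + 0)*(-3) - 1*3) + 8) = ((2 - 4/5)*(-1) + 8)*(((2 + 0)*(-3) - 1*3) + 8) = ((6/5)*(-1) + 8)*((2*(-3) - 3) + 8) = (-6/5 + 8)*((-6 - 3) + 8) = 34*(-9 + 8)/5 = (34/5)*(-1) = -34/5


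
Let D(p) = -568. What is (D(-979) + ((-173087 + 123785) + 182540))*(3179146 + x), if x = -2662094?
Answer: 68597288840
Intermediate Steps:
(D(-979) + ((-173087 + 123785) + 182540))*(3179146 + x) = (-568 + ((-173087 + 123785) + 182540))*(3179146 - 2662094) = (-568 + (-49302 + 182540))*517052 = (-568 + 133238)*517052 = 132670*517052 = 68597288840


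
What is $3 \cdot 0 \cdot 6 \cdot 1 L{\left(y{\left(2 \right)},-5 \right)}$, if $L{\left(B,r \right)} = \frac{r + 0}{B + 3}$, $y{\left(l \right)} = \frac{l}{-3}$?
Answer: $0$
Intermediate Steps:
$y{\left(l \right)} = - \frac{l}{3}$ ($y{\left(l \right)} = l \left(- \frac{1}{3}\right) = - \frac{l}{3}$)
$L{\left(B,r \right)} = \frac{r}{3 + B}$
$3 \cdot 0 \cdot 6 \cdot 1 L{\left(y{\left(2 \right)},-5 \right)} = 3 \cdot 0 \cdot 6 \cdot 1 \left(- \frac{5}{3 - \frac{2}{3}}\right) = 0 \cdot 6 \cdot 1 \left(- \frac{5}{3 - \frac{2}{3}}\right) = 0 \cdot 1 \left(- \frac{5}{\frac{7}{3}}\right) = 0 \left(\left(-5\right) \frac{3}{7}\right) = 0 \left(- \frac{15}{7}\right) = 0$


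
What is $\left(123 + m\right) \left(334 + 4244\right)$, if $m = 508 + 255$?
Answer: $4056108$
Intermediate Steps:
$m = 763$
$\left(123 + m\right) \left(334 + 4244\right) = \left(123 + 763\right) \left(334 + 4244\right) = 886 \cdot 4578 = 4056108$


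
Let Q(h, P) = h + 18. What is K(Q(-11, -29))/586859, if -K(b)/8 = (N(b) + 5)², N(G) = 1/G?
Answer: -10368/28756091 ≈ -0.00036055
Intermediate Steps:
Q(h, P) = 18 + h
K(b) = -8*(5 + 1/b)² (K(b) = -8*(1/b + 5)² = -8*(5 + 1/b)²)
K(Q(-11, -29))/586859 = -8*(1 + 5*(18 - 11))²/(18 - 11)²/586859 = -8*(1 + 5*7)²/7²*(1/586859) = -8*1/49*(1 + 35)²*(1/586859) = -8*1/49*36²*(1/586859) = -8*1/49*1296*(1/586859) = -10368/49*1/586859 = -10368/28756091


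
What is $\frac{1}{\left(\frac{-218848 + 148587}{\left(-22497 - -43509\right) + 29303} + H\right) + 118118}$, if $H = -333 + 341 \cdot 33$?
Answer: $\frac{50315}{6492476709} \approx 7.7497 \cdot 10^{-6}$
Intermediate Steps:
$H = 10920$ ($H = -333 + 11253 = 10920$)
$\frac{1}{\left(\frac{-218848 + 148587}{\left(-22497 - -43509\right) + 29303} + H\right) + 118118} = \frac{1}{\left(\frac{-218848 + 148587}{\left(-22497 - -43509\right) + 29303} + 10920\right) + 118118} = \frac{1}{\left(- \frac{70261}{\left(-22497 + 43509\right) + 29303} + 10920\right) + 118118} = \frac{1}{\left(- \frac{70261}{21012 + 29303} + 10920\right) + 118118} = \frac{1}{\left(- \frac{70261}{50315} + 10920\right) + 118118} = \frac{1}{\frac{549369539}{50315} + 118118} = \frac{1}{\frac{6492476709}{50315}} = \frac{50315}{6492476709}$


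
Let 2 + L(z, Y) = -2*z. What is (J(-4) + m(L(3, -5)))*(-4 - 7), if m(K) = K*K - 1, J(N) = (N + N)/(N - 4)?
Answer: -704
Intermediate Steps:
L(z, Y) = -2 - 2*z
J(N) = 2*N/(-4 + N) (J(N) = (2*N)/(-4 + N) = 2*N/(-4 + N))
m(K) = -1 + K**2 (m(K) = K**2 - 1 = -1 + K**2)
(J(-4) + m(L(3, -5)))*(-4 - 7) = (2*(-4)/(-4 - 4) + (-1 + (-2 - 2*3)**2))*(-4 - 7) = (2*(-4)/(-8) + (-1 + (-2 - 6)**2))*(-11) = (2*(-4)*(-1/8) + (-1 + (-8)**2))*(-11) = (1 + (-1 + 64))*(-11) = (1 + 63)*(-11) = 64*(-11) = -704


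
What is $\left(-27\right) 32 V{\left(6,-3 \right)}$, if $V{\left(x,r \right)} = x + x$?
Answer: $-10368$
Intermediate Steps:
$V{\left(x,r \right)} = 2 x$
$\left(-27\right) 32 V{\left(6,-3 \right)} = \left(-27\right) 32 \cdot 2 \cdot 6 = \left(-864\right) 12 = -10368$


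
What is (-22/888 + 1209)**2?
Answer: 288138136225/197136 ≈ 1.4616e+6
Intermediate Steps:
(-22/888 + 1209)**2 = (-22*1/888 + 1209)**2 = (-11/444 + 1209)**2 = (536785/444)**2 = 288138136225/197136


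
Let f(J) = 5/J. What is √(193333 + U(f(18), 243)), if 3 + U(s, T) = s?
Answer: √6959890/6 ≈ 439.69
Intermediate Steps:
U(s, T) = -3 + s
√(193333 + U(f(18), 243)) = √(193333 + (-3 + 5/18)) = √(193333 - 49/18) = √(3479945/18) = √6959890/6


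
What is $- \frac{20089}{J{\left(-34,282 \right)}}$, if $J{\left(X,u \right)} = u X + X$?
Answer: $\frac{20089}{9622} \approx 2.0878$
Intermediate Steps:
$J{\left(X,u \right)} = X + X u$ ($J{\left(X,u \right)} = X u + X = X + X u$)
$- \frac{20089}{J{\left(-34,282 \right)}} = - \frac{20089}{\left(-34\right) \left(1 + 282\right)} = - \frac{20089}{\left(-34\right) 283} = - \frac{20089}{-9622} = \left(-20089\right) \left(- \frac{1}{9622}\right) = \frac{20089}{9622}$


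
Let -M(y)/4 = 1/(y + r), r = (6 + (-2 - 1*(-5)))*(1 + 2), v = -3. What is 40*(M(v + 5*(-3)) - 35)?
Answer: -12760/9 ≈ -1417.8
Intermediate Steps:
r = 27 (r = (6 + (-2 + 5))*3 = (6 + 3)*3 = 9*3 = 27)
M(y) = -4/(27 + y) (M(y) = -4/(y + 27) = -4/(27 + y))
40*(M(v + 5*(-3)) - 35) = 40*(-4/(27 + (-3 + 5*(-3))) - 35) = 40*(-4/(27 + (-3 - 15)) - 35) = 40*(-4/(27 - 18) - 35) = 40*(-4/9 - 35) = 40*(-319/9) = -12760/9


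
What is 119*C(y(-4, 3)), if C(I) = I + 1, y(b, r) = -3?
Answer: -238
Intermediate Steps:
C(I) = 1 + I
119*C(y(-4, 3)) = 119*(1 - 3) = 119*(-2) = -238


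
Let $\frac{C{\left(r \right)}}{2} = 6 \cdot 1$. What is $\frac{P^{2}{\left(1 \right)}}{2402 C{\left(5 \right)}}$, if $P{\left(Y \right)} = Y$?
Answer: $\frac{1}{28824} \approx 3.4693 \cdot 10^{-5}$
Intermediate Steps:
$C{\left(r \right)} = 12$ ($C{\left(r \right)} = 2 \cdot 6 \cdot 1 = 2 \cdot 6 = 12$)
$\frac{P^{2}{\left(1 \right)}}{2402 C{\left(5 \right)}} = \frac{1^{2}}{2402 \cdot 12} = 1 \cdot \frac{1}{28824} = \frac{1}{28824}$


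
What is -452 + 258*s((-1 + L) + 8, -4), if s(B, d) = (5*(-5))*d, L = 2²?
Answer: 25348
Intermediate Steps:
L = 4
s(B, d) = -25*d
-452 + 258*s((-1 + L) + 8, -4) = -452 + 258*(-25*(-4)) = -452 + 258*100 = -452 + 25800 = 25348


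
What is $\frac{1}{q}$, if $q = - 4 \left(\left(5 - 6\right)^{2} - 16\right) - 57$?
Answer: $\frac{1}{3} \approx 0.33333$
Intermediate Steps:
$q = 3$ ($q = - 4 \left(\left(5 - 6\right)^{2} - 16\right) - 57 = - 4 \left(\left(-1\right)^{2} - 16\right) - 57 = - 4 \left(1 - 16\right) - 57 = \left(-4\right) \left(-15\right) - 57 = 60 - 57 = 3$)
$\frac{1}{q} = \frac{1}{3}$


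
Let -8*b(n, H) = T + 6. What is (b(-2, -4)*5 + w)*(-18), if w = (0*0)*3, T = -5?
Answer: 45/4 ≈ 11.250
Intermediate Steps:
b(n, H) = -⅛ (b(n, H) = -(-5 + 6)/8 = -⅛*1 = -⅛)
w = 0 (w = 0*3 = 0)
(b(-2, -4)*5 + w)*(-18) = (-⅛*5 + 0)*(-18) = (-5/8 + 0)*(-18) = -5/8*(-18) = 45/4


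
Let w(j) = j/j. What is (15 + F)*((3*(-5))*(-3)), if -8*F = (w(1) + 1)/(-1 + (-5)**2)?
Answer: 21585/32 ≈ 674.53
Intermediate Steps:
w(j) = 1
F = -1/96 (F = -(1 + 1)/(8*(-1 + (-5)**2)) = -1/(4*(-1 + 25)) = -1/(4*24) = -1/8*1/12 = -1/96 ≈ -0.010417)
(15 + F)*((3*(-5))*(-3)) = (15 - 1/96)*((3*(-5))*(-3)) = 1439*(-15*(-3))/96 = (1439/96)*45 = 21585/32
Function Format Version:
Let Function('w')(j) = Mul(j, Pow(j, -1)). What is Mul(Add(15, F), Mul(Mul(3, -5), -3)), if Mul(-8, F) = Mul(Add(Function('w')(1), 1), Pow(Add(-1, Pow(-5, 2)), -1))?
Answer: Rational(21585, 32) ≈ 674.53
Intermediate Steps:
Function('w')(j) = 1
F = Rational(-1, 96) (F = Mul(Rational(-1, 8), Mul(Add(1, 1), Pow(Add(-1, Pow(-5, 2)), -1))) = Mul(Rational(-1, 8), Mul(2, Pow(Add(-1, 25), -1))) = Mul(Rational(-1, 8), Mul(2, Pow(24, -1))) = Mul(Rational(-1, 8), Mul(2, Rational(1, 24))) = Mul(Rational(-1, 8), Rational(1, 12)) = Rational(-1, 96) ≈ -0.010417)
Mul(Add(15, F), Mul(Mul(3, -5), -3)) = Mul(Add(15, Rational(-1, 96)), Mul(Mul(3, -5), -3)) = Mul(Rational(1439, 96), Mul(-15, -3)) = Mul(Rational(1439, 96), 45) = Rational(21585, 32)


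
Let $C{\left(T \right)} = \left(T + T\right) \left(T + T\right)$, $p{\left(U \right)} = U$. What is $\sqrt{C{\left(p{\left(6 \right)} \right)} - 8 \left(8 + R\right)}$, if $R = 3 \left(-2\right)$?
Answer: $8 \sqrt{2} \approx 11.314$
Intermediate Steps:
$R = -6$
$C{\left(T \right)} = 4 T^{2}$ ($C{\left(T \right)} = 2 T 2 T = 4 T^{2}$)
$\sqrt{C{\left(p{\left(6 \right)} \right)} - 8 \left(8 + R\right)} = \sqrt{4 \cdot 6^{2} - 8 \left(8 - 6\right)} = \sqrt{4 \cdot 36 - 16} = \sqrt{144 - 16} = \sqrt{128} = 8 \sqrt{2}$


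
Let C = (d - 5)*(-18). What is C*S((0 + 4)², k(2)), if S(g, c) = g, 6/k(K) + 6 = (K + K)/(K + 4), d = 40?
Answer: -10080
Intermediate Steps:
k(K) = 6/(-6 + 2*K/(4 + K)) (k(K) = 6/(-6 + (K + K)/(K + 4)) = 6/(-6 + (2*K)/(4 + K)) = 6/(-6 + 2*K/(4 + K)))
C = -630 (C = (40 - 5)*(-18) = 35*(-18) = -630)
C*S((0 + 4)², k(2)) = -630*(0 + 4)² = -630*4² = -630*16 = -10080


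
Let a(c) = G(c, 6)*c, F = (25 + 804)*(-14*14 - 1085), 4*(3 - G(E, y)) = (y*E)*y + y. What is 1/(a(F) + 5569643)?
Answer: -2/20299234261379 ≈ -9.8526e-14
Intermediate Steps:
G(E, y) = 3 - y/4 - E*y**2/4 (G(E, y) = 3 - ((y*E)*y + y)/4 = 3 - ((E*y)*y + y)/4 = 3 - (E*y**2 + y)/4 = 3 - (y + E*y**2)/4 = 3 + (-y/4 - E*y**2/4) = 3 - y/4 - E*y**2/4)
F = -1061949 (F = 829*(-196 - 1085) = 829*(-1281) = -1061949)
a(c) = c*(3/2 - 9*c) (a(c) = (3 - 1/4*6 - 1/4*c*6**2)*c = (3 - 3/2 - 1/4*c*36)*c = (3 - 3/2 - 9*c)*c = (3/2 - 9*c)*c = c*(3/2 - 9*c))
1/(a(F) + 5569643) = 1/((3/2)*(-1061949)*(1 - 6*(-1061949)) + 5569643) = 1/((3/2)*(-1061949)*(1 + 6371694) + 5569643) = 1/((3/2)*(-1061949)*6371695 + 5569643) = 1/(-20299245400665/2 + 5569643) = 1/(-20299234261379/2) = -2/20299234261379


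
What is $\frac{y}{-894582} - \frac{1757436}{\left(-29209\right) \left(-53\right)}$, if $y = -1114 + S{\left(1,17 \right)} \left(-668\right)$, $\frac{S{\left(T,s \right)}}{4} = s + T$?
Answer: $- \frac{747994871291}{692440909407} \approx -1.0802$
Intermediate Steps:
$S{\left(T,s \right)} = 4 T + 4 s$ ($S{\left(T,s \right)} = 4 \left(s + T\right) = 4 \left(T + s\right) = 4 T + 4 s$)
$y = -49210$ ($y = -1114 + \left(4 \cdot 1 + 4 \cdot 17\right) \left(-668\right) = -1114 + \left(4 + 68\right) \left(-668\right) = -1114 + 72 \left(-668\right) = -1114 - 48096 = -49210$)
$\frac{y}{-894582} - \frac{1757436}{\left(-29209\right) \left(-53\right)} = - \frac{49210}{-894582} - \frac{1757436}{\left(-29209\right) \left(-53\right)} = \left(-49210\right) \left(- \frac{1}{894582}\right) - \frac{1757436}{1548077} = \frac{24605}{447291} - \frac{1757436}{1548077} = - \frac{747994871291}{692440909407}$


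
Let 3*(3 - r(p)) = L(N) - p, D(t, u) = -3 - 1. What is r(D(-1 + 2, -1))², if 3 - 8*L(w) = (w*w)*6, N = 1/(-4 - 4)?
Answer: 1408969/589824 ≈ 2.3888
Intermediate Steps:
D(t, u) = -4
N = -⅛ (N = 1/(-8) = -⅛ ≈ -0.12500)
L(w) = 3/8 - 3*w²/4 (L(w) = 3/8 - w*w*6/8 = 3/8 - w²*6/8 = 3/8 - 3*w²/4)
r(p) = 737/256 + p/3 (r(p) = 3 - ((3/8 - 3*(-⅛)²/4) - p)/3 = 3 - ((3/8 - ¾*1/64) - p)/3 = 3 - ((3/8 - 3/256) - p)/3 = 3 - (93/256 - p)/3 = 3 + (-31/256 + p/3) = 737/256 + p/3)
r(D(-1 + 2, -1))² = (737/256 + (⅓)*(-4))² = (737/256 - 4/3)² = (1187/768)² = 1408969/589824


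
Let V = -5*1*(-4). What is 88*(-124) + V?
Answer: -10892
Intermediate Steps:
V = 20 (V = -5*(-4) = 20)
88*(-124) + V = 88*(-124) + 20 = -10912 + 20 = -10892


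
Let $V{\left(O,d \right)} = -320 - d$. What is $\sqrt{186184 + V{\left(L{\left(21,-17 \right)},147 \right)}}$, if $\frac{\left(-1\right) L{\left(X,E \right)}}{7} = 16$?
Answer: $\sqrt{185717} \approx 430.95$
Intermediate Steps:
$L{\left(X,E \right)} = -112$ ($L{\left(X,E \right)} = \left(-7\right) 16 = -112$)
$\sqrt{186184 + V{\left(L{\left(21,-17 \right)},147 \right)}} = \sqrt{186184 - 467} = \sqrt{185717}$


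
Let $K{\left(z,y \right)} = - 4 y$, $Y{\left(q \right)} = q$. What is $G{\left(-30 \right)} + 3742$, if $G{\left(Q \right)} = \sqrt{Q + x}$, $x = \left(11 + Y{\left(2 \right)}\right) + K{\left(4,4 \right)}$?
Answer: $3742 + i \sqrt{33} \approx 3742.0 + 5.7446 i$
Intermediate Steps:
$x = -3$ ($x = \left(11 + 2\right) - 16 = 13 - 16 = -3$)
$G{\left(Q \right)} = \sqrt{-3 + Q}$ ($G{\left(Q \right)} = \sqrt{Q - 3} = \sqrt{-3 + Q}$)
$G{\left(-30 \right)} + 3742 = \sqrt{-3 - 30} + 3742 = \sqrt{-33} + 3742 = i \sqrt{33} + 3742 = 3742 + i \sqrt{33}$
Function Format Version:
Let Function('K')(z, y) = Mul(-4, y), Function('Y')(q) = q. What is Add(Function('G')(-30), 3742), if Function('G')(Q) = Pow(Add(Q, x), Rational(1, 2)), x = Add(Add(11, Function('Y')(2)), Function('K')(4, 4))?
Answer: Add(3742, Mul(I, Pow(33, Rational(1, 2)))) ≈ Add(3742.0, Mul(5.7446, I))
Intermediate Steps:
x = -3 (x = Add(Add(11, 2), Mul(-4, 4)) = Add(13, -16) = -3)
Function('G')(Q) = Pow(Add(-3, Q), Rational(1, 2)) (Function('G')(Q) = Pow(Add(Q, -3), Rational(1, 2)) = Pow(Add(-3, Q), Rational(1, 2)))
Add(Function('G')(-30), 3742) = Add(Pow(Add(-3, -30), Rational(1, 2)), 3742) = Add(Pow(-33, Rational(1, 2)), 3742) = Add(Mul(I, Pow(33, Rational(1, 2))), 3742) = Add(3742, Mul(I, Pow(33, Rational(1, 2))))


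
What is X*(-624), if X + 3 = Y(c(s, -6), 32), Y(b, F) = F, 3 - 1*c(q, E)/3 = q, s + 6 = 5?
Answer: -18096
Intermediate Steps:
s = -1 (s = -6 + 5 = -1)
c(q, E) = 9 - 3*q
X = 29 (X = -3 + 32 = 29)
X*(-624) = 29*(-624) = -18096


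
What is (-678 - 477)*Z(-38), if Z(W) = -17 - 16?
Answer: 38115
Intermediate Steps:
Z(W) = -33
(-678 - 477)*Z(-38) = (-678 - 477)*(-33) = -1155*(-33) = 38115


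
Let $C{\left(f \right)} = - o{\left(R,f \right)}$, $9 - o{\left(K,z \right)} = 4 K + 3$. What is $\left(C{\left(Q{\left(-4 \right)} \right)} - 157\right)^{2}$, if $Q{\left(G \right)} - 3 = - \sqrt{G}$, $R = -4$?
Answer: $32041$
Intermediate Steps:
$Q{\left(G \right)} = 3 - \sqrt{G}$
$o{\left(K,z \right)} = 6 - 4 K$ ($o{\left(K,z \right)} = 9 - \left(4 K + 3\right) = 9 - \left(3 + 4 K\right) = 6 - 4 K$)
$C{\left(f \right)} = -22$ ($C{\left(f \right)} = - (6 - -16) = - (6 + 16) = \left(-1\right) 22 = -22$)
$\left(C{\left(Q{\left(-4 \right)} \right)} - 157\right)^{2} = \left(-22 - 157\right)^{2} = \left(-179\right)^{2} = 32041$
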